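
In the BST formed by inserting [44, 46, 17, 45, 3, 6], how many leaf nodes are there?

Tree built from: [44, 46, 17, 45, 3, 6]
Tree (level-order array): [44, 17, 46, 3, None, 45, None, None, 6]
Rule: A leaf has 0 children.
Per-node child counts:
  node 44: 2 child(ren)
  node 17: 1 child(ren)
  node 3: 1 child(ren)
  node 6: 0 child(ren)
  node 46: 1 child(ren)
  node 45: 0 child(ren)
Matching nodes: [6, 45]
Count of leaf nodes: 2


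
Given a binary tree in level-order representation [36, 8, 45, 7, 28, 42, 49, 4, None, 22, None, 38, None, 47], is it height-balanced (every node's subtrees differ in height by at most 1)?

Tree (level-order array): [36, 8, 45, 7, 28, 42, 49, 4, None, 22, None, 38, None, 47]
Definition: a tree is height-balanced if, at every node, |h(left) - h(right)| <= 1 (empty subtree has height -1).
Bottom-up per-node check:
  node 4: h_left=-1, h_right=-1, diff=0 [OK], height=0
  node 7: h_left=0, h_right=-1, diff=1 [OK], height=1
  node 22: h_left=-1, h_right=-1, diff=0 [OK], height=0
  node 28: h_left=0, h_right=-1, diff=1 [OK], height=1
  node 8: h_left=1, h_right=1, diff=0 [OK], height=2
  node 38: h_left=-1, h_right=-1, diff=0 [OK], height=0
  node 42: h_left=0, h_right=-1, diff=1 [OK], height=1
  node 47: h_left=-1, h_right=-1, diff=0 [OK], height=0
  node 49: h_left=0, h_right=-1, diff=1 [OK], height=1
  node 45: h_left=1, h_right=1, diff=0 [OK], height=2
  node 36: h_left=2, h_right=2, diff=0 [OK], height=3
All nodes satisfy the balance condition.
Result: Balanced


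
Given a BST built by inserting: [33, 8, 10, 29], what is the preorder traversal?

Tree insertion order: [33, 8, 10, 29]
Tree (level-order array): [33, 8, None, None, 10, None, 29]
Preorder traversal: [33, 8, 10, 29]


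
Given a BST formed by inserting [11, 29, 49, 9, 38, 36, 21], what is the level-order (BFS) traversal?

Tree insertion order: [11, 29, 49, 9, 38, 36, 21]
Tree (level-order array): [11, 9, 29, None, None, 21, 49, None, None, 38, None, 36]
BFS from the root, enqueuing left then right child of each popped node:
  queue [11] -> pop 11, enqueue [9, 29], visited so far: [11]
  queue [9, 29] -> pop 9, enqueue [none], visited so far: [11, 9]
  queue [29] -> pop 29, enqueue [21, 49], visited so far: [11, 9, 29]
  queue [21, 49] -> pop 21, enqueue [none], visited so far: [11, 9, 29, 21]
  queue [49] -> pop 49, enqueue [38], visited so far: [11, 9, 29, 21, 49]
  queue [38] -> pop 38, enqueue [36], visited so far: [11, 9, 29, 21, 49, 38]
  queue [36] -> pop 36, enqueue [none], visited so far: [11, 9, 29, 21, 49, 38, 36]
Result: [11, 9, 29, 21, 49, 38, 36]


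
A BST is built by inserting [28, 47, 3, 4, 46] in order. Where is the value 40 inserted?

Starting tree (level order): [28, 3, 47, None, 4, 46]
Insertion path: 28 -> 47 -> 46
Result: insert 40 as left child of 46
Final tree (level order): [28, 3, 47, None, 4, 46, None, None, None, 40]


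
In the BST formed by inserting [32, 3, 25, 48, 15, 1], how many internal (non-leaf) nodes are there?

Tree built from: [32, 3, 25, 48, 15, 1]
Tree (level-order array): [32, 3, 48, 1, 25, None, None, None, None, 15]
Rule: An internal node has at least one child.
Per-node child counts:
  node 32: 2 child(ren)
  node 3: 2 child(ren)
  node 1: 0 child(ren)
  node 25: 1 child(ren)
  node 15: 0 child(ren)
  node 48: 0 child(ren)
Matching nodes: [32, 3, 25]
Count of internal (non-leaf) nodes: 3


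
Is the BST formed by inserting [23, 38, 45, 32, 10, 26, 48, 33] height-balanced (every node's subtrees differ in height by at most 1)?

Tree (level-order array): [23, 10, 38, None, None, 32, 45, 26, 33, None, 48]
Definition: a tree is height-balanced if, at every node, |h(left) - h(right)| <= 1 (empty subtree has height -1).
Bottom-up per-node check:
  node 10: h_left=-1, h_right=-1, diff=0 [OK], height=0
  node 26: h_left=-1, h_right=-1, diff=0 [OK], height=0
  node 33: h_left=-1, h_right=-1, diff=0 [OK], height=0
  node 32: h_left=0, h_right=0, diff=0 [OK], height=1
  node 48: h_left=-1, h_right=-1, diff=0 [OK], height=0
  node 45: h_left=-1, h_right=0, diff=1 [OK], height=1
  node 38: h_left=1, h_right=1, diff=0 [OK], height=2
  node 23: h_left=0, h_right=2, diff=2 [FAIL (|0-2|=2 > 1)], height=3
Node 23 violates the condition: |0 - 2| = 2 > 1.
Result: Not balanced


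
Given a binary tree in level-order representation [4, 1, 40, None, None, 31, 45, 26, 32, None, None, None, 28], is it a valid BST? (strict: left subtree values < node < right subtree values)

Level-order array: [4, 1, 40, None, None, 31, 45, 26, 32, None, None, None, 28]
Validate using subtree bounds (lo, hi): at each node, require lo < value < hi,
then recurse left with hi=value and right with lo=value.
Preorder trace (stopping at first violation):
  at node 4 with bounds (-inf, +inf): OK
  at node 1 with bounds (-inf, 4): OK
  at node 40 with bounds (4, +inf): OK
  at node 31 with bounds (4, 40): OK
  at node 26 with bounds (4, 31): OK
  at node 28 with bounds (26, 31): OK
  at node 32 with bounds (31, 40): OK
  at node 45 with bounds (40, +inf): OK
No violation found at any node.
Result: Valid BST


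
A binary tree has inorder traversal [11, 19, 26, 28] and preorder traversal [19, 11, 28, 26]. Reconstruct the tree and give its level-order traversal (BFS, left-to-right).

Inorder:  [11, 19, 26, 28]
Preorder: [19, 11, 28, 26]
Algorithm: preorder visits root first, so consume preorder in order;
for each root, split the current inorder slice at that value into
left-subtree inorder and right-subtree inorder, then recurse.
Recursive splits:
  root=19; inorder splits into left=[11], right=[26, 28]
  root=11; inorder splits into left=[], right=[]
  root=28; inorder splits into left=[26], right=[]
  root=26; inorder splits into left=[], right=[]
Reconstructed level-order: [19, 11, 28, 26]


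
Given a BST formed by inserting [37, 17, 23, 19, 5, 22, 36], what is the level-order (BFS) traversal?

Tree insertion order: [37, 17, 23, 19, 5, 22, 36]
Tree (level-order array): [37, 17, None, 5, 23, None, None, 19, 36, None, 22]
BFS from the root, enqueuing left then right child of each popped node:
  queue [37] -> pop 37, enqueue [17], visited so far: [37]
  queue [17] -> pop 17, enqueue [5, 23], visited so far: [37, 17]
  queue [5, 23] -> pop 5, enqueue [none], visited so far: [37, 17, 5]
  queue [23] -> pop 23, enqueue [19, 36], visited so far: [37, 17, 5, 23]
  queue [19, 36] -> pop 19, enqueue [22], visited so far: [37, 17, 5, 23, 19]
  queue [36, 22] -> pop 36, enqueue [none], visited so far: [37, 17, 5, 23, 19, 36]
  queue [22] -> pop 22, enqueue [none], visited so far: [37, 17, 5, 23, 19, 36, 22]
Result: [37, 17, 5, 23, 19, 36, 22]


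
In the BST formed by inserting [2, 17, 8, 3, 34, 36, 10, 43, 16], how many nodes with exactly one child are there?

Tree built from: [2, 17, 8, 3, 34, 36, 10, 43, 16]
Tree (level-order array): [2, None, 17, 8, 34, 3, 10, None, 36, None, None, None, 16, None, 43]
Rule: These are nodes with exactly 1 non-null child.
Per-node child counts:
  node 2: 1 child(ren)
  node 17: 2 child(ren)
  node 8: 2 child(ren)
  node 3: 0 child(ren)
  node 10: 1 child(ren)
  node 16: 0 child(ren)
  node 34: 1 child(ren)
  node 36: 1 child(ren)
  node 43: 0 child(ren)
Matching nodes: [2, 10, 34, 36]
Count of nodes with exactly one child: 4


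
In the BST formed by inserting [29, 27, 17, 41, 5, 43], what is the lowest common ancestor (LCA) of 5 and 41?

Tree insertion order: [29, 27, 17, 41, 5, 43]
Tree (level-order array): [29, 27, 41, 17, None, None, 43, 5]
In a BST, the LCA of p=5, q=41 is the first node v on the
root-to-leaf path with p <= v <= q (go left if both < v, right if both > v).
Walk from root:
  at 29: 5 <= 29 <= 41, this is the LCA
LCA = 29


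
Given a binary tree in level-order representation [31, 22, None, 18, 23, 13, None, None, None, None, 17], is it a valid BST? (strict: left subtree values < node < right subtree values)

Level-order array: [31, 22, None, 18, 23, 13, None, None, None, None, 17]
Validate using subtree bounds (lo, hi): at each node, require lo < value < hi,
then recurse left with hi=value and right with lo=value.
Preorder trace (stopping at first violation):
  at node 31 with bounds (-inf, +inf): OK
  at node 22 with bounds (-inf, 31): OK
  at node 18 with bounds (-inf, 22): OK
  at node 13 with bounds (-inf, 18): OK
  at node 17 with bounds (13, 18): OK
  at node 23 with bounds (22, 31): OK
No violation found at any node.
Result: Valid BST


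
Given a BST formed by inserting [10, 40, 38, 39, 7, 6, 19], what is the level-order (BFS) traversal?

Tree insertion order: [10, 40, 38, 39, 7, 6, 19]
Tree (level-order array): [10, 7, 40, 6, None, 38, None, None, None, 19, 39]
BFS from the root, enqueuing left then right child of each popped node:
  queue [10] -> pop 10, enqueue [7, 40], visited so far: [10]
  queue [7, 40] -> pop 7, enqueue [6], visited so far: [10, 7]
  queue [40, 6] -> pop 40, enqueue [38], visited so far: [10, 7, 40]
  queue [6, 38] -> pop 6, enqueue [none], visited so far: [10, 7, 40, 6]
  queue [38] -> pop 38, enqueue [19, 39], visited so far: [10, 7, 40, 6, 38]
  queue [19, 39] -> pop 19, enqueue [none], visited so far: [10, 7, 40, 6, 38, 19]
  queue [39] -> pop 39, enqueue [none], visited so far: [10, 7, 40, 6, 38, 19, 39]
Result: [10, 7, 40, 6, 38, 19, 39]


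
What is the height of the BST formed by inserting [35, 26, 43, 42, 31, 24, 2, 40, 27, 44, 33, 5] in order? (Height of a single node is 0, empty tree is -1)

Insertion order: [35, 26, 43, 42, 31, 24, 2, 40, 27, 44, 33, 5]
Tree (level-order array): [35, 26, 43, 24, 31, 42, 44, 2, None, 27, 33, 40, None, None, None, None, 5]
Compute height bottom-up (empty subtree = -1):
  height(5) = 1 + max(-1, -1) = 0
  height(2) = 1 + max(-1, 0) = 1
  height(24) = 1 + max(1, -1) = 2
  height(27) = 1 + max(-1, -1) = 0
  height(33) = 1 + max(-1, -1) = 0
  height(31) = 1 + max(0, 0) = 1
  height(26) = 1 + max(2, 1) = 3
  height(40) = 1 + max(-1, -1) = 0
  height(42) = 1 + max(0, -1) = 1
  height(44) = 1 + max(-1, -1) = 0
  height(43) = 1 + max(1, 0) = 2
  height(35) = 1 + max(3, 2) = 4
Height = 4


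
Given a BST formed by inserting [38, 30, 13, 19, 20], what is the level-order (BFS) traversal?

Tree insertion order: [38, 30, 13, 19, 20]
Tree (level-order array): [38, 30, None, 13, None, None, 19, None, 20]
BFS from the root, enqueuing left then right child of each popped node:
  queue [38] -> pop 38, enqueue [30], visited so far: [38]
  queue [30] -> pop 30, enqueue [13], visited so far: [38, 30]
  queue [13] -> pop 13, enqueue [19], visited so far: [38, 30, 13]
  queue [19] -> pop 19, enqueue [20], visited so far: [38, 30, 13, 19]
  queue [20] -> pop 20, enqueue [none], visited so far: [38, 30, 13, 19, 20]
Result: [38, 30, 13, 19, 20]


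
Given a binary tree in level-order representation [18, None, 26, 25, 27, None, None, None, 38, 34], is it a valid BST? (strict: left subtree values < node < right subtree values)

Level-order array: [18, None, 26, 25, 27, None, None, None, 38, 34]
Validate using subtree bounds (lo, hi): at each node, require lo < value < hi,
then recurse left with hi=value and right with lo=value.
Preorder trace (stopping at first violation):
  at node 18 with bounds (-inf, +inf): OK
  at node 26 with bounds (18, +inf): OK
  at node 25 with bounds (18, 26): OK
  at node 27 with bounds (26, +inf): OK
  at node 38 with bounds (27, +inf): OK
  at node 34 with bounds (27, 38): OK
No violation found at any node.
Result: Valid BST


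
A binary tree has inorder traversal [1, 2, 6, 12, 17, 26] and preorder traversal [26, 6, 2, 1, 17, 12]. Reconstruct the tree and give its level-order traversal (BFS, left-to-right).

Inorder:  [1, 2, 6, 12, 17, 26]
Preorder: [26, 6, 2, 1, 17, 12]
Algorithm: preorder visits root first, so consume preorder in order;
for each root, split the current inorder slice at that value into
left-subtree inorder and right-subtree inorder, then recurse.
Recursive splits:
  root=26; inorder splits into left=[1, 2, 6, 12, 17], right=[]
  root=6; inorder splits into left=[1, 2], right=[12, 17]
  root=2; inorder splits into left=[1], right=[]
  root=1; inorder splits into left=[], right=[]
  root=17; inorder splits into left=[12], right=[]
  root=12; inorder splits into left=[], right=[]
Reconstructed level-order: [26, 6, 2, 17, 1, 12]


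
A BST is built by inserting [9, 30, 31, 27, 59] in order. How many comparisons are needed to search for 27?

Search path for 27: 9 -> 30 -> 27
Found: True
Comparisons: 3


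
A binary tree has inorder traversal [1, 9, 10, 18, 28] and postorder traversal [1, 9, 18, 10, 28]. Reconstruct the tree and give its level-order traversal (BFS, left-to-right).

Inorder:   [1, 9, 10, 18, 28]
Postorder: [1, 9, 18, 10, 28]
Algorithm: postorder visits root last, so walk postorder right-to-left;
each value is the root of the current inorder slice — split it at that
value, recurse on the right subtree first, then the left.
Recursive splits:
  root=28; inorder splits into left=[1, 9, 10, 18], right=[]
  root=10; inorder splits into left=[1, 9], right=[18]
  root=18; inorder splits into left=[], right=[]
  root=9; inorder splits into left=[1], right=[]
  root=1; inorder splits into left=[], right=[]
Reconstructed level-order: [28, 10, 9, 18, 1]


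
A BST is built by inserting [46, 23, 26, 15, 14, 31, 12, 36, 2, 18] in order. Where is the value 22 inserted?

Starting tree (level order): [46, 23, None, 15, 26, 14, 18, None, 31, 12, None, None, None, None, 36, 2]
Insertion path: 46 -> 23 -> 15 -> 18
Result: insert 22 as right child of 18
Final tree (level order): [46, 23, None, 15, 26, 14, 18, None, 31, 12, None, None, 22, None, 36, 2]


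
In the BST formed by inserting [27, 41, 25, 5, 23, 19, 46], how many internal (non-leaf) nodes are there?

Tree built from: [27, 41, 25, 5, 23, 19, 46]
Tree (level-order array): [27, 25, 41, 5, None, None, 46, None, 23, None, None, 19]
Rule: An internal node has at least one child.
Per-node child counts:
  node 27: 2 child(ren)
  node 25: 1 child(ren)
  node 5: 1 child(ren)
  node 23: 1 child(ren)
  node 19: 0 child(ren)
  node 41: 1 child(ren)
  node 46: 0 child(ren)
Matching nodes: [27, 25, 5, 23, 41]
Count of internal (non-leaf) nodes: 5


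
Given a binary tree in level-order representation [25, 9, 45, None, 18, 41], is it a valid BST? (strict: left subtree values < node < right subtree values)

Level-order array: [25, 9, 45, None, 18, 41]
Validate using subtree bounds (lo, hi): at each node, require lo < value < hi,
then recurse left with hi=value and right with lo=value.
Preorder trace (stopping at first violation):
  at node 25 with bounds (-inf, +inf): OK
  at node 9 with bounds (-inf, 25): OK
  at node 18 with bounds (9, 25): OK
  at node 45 with bounds (25, +inf): OK
  at node 41 with bounds (25, 45): OK
No violation found at any node.
Result: Valid BST


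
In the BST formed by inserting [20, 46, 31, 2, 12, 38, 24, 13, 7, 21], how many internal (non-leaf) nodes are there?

Tree built from: [20, 46, 31, 2, 12, 38, 24, 13, 7, 21]
Tree (level-order array): [20, 2, 46, None, 12, 31, None, 7, 13, 24, 38, None, None, None, None, 21]
Rule: An internal node has at least one child.
Per-node child counts:
  node 20: 2 child(ren)
  node 2: 1 child(ren)
  node 12: 2 child(ren)
  node 7: 0 child(ren)
  node 13: 0 child(ren)
  node 46: 1 child(ren)
  node 31: 2 child(ren)
  node 24: 1 child(ren)
  node 21: 0 child(ren)
  node 38: 0 child(ren)
Matching nodes: [20, 2, 12, 46, 31, 24]
Count of internal (non-leaf) nodes: 6


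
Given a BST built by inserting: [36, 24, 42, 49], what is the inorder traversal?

Tree insertion order: [36, 24, 42, 49]
Tree (level-order array): [36, 24, 42, None, None, None, 49]
Inorder traversal: [24, 36, 42, 49]


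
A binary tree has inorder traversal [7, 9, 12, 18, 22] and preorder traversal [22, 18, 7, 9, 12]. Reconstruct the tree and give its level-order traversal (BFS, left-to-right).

Inorder:  [7, 9, 12, 18, 22]
Preorder: [22, 18, 7, 9, 12]
Algorithm: preorder visits root first, so consume preorder in order;
for each root, split the current inorder slice at that value into
left-subtree inorder and right-subtree inorder, then recurse.
Recursive splits:
  root=22; inorder splits into left=[7, 9, 12, 18], right=[]
  root=18; inorder splits into left=[7, 9, 12], right=[]
  root=7; inorder splits into left=[], right=[9, 12]
  root=9; inorder splits into left=[], right=[12]
  root=12; inorder splits into left=[], right=[]
Reconstructed level-order: [22, 18, 7, 9, 12]


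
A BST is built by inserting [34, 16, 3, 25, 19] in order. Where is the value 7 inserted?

Starting tree (level order): [34, 16, None, 3, 25, None, None, 19]
Insertion path: 34 -> 16 -> 3
Result: insert 7 as right child of 3
Final tree (level order): [34, 16, None, 3, 25, None, 7, 19]


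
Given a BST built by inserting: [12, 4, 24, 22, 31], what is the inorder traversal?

Tree insertion order: [12, 4, 24, 22, 31]
Tree (level-order array): [12, 4, 24, None, None, 22, 31]
Inorder traversal: [4, 12, 22, 24, 31]


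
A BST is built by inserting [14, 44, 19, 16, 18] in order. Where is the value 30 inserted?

Starting tree (level order): [14, None, 44, 19, None, 16, None, None, 18]
Insertion path: 14 -> 44 -> 19
Result: insert 30 as right child of 19
Final tree (level order): [14, None, 44, 19, None, 16, 30, None, 18]


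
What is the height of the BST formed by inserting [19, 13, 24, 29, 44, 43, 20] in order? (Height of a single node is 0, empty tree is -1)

Insertion order: [19, 13, 24, 29, 44, 43, 20]
Tree (level-order array): [19, 13, 24, None, None, 20, 29, None, None, None, 44, 43]
Compute height bottom-up (empty subtree = -1):
  height(13) = 1 + max(-1, -1) = 0
  height(20) = 1 + max(-1, -1) = 0
  height(43) = 1 + max(-1, -1) = 0
  height(44) = 1 + max(0, -1) = 1
  height(29) = 1 + max(-1, 1) = 2
  height(24) = 1 + max(0, 2) = 3
  height(19) = 1 + max(0, 3) = 4
Height = 4


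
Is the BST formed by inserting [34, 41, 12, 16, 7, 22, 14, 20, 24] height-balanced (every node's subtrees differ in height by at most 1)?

Tree (level-order array): [34, 12, 41, 7, 16, None, None, None, None, 14, 22, None, None, 20, 24]
Definition: a tree is height-balanced if, at every node, |h(left) - h(right)| <= 1 (empty subtree has height -1).
Bottom-up per-node check:
  node 7: h_left=-1, h_right=-1, diff=0 [OK], height=0
  node 14: h_left=-1, h_right=-1, diff=0 [OK], height=0
  node 20: h_left=-1, h_right=-1, diff=0 [OK], height=0
  node 24: h_left=-1, h_right=-1, diff=0 [OK], height=0
  node 22: h_left=0, h_right=0, diff=0 [OK], height=1
  node 16: h_left=0, h_right=1, diff=1 [OK], height=2
  node 12: h_left=0, h_right=2, diff=2 [FAIL (|0-2|=2 > 1)], height=3
  node 41: h_left=-1, h_right=-1, diff=0 [OK], height=0
  node 34: h_left=3, h_right=0, diff=3 [FAIL (|3-0|=3 > 1)], height=4
Node 12 violates the condition: |0 - 2| = 2 > 1.
Result: Not balanced


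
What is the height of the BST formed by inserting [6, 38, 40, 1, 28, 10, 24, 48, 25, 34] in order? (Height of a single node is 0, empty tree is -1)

Insertion order: [6, 38, 40, 1, 28, 10, 24, 48, 25, 34]
Tree (level-order array): [6, 1, 38, None, None, 28, 40, 10, 34, None, 48, None, 24, None, None, None, None, None, 25]
Compute height bottom-up (empty subtree = -1):
  height(1) = 1 + max(-1, -1) = 0
  height(25) = 1 + max(-1, -1) = 0
  height(24) = 1 + max(-1, 0) = 1
  height(10) = 1 + max(-1, 1) = 2
  height(34) = 1 + max(-1, -1) = 0
  height(28) = 1 + max(2, 0) = 3
  height(48) = 1 + max(-1, -1) = 0
  height(40) = 1 + max(-1, 0) = 1
  height(38) = 1 + max(3, 1) = 4
  height(6) = 1 + max(0, 4) = 5
Height = 5


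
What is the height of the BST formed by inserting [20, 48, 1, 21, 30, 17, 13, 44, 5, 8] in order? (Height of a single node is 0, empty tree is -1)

Insertion order: [20, 48, 1, 21, 30, 17, 13, 44, 5, 8]
Tree (level-order array): [20, 1, 48, None, 17, 21, None, 13, None, None, 30, 5, None, None, 44, None, 8]
Compute height bottom-up (empty subtree = -1):
  height(8) = 1 + max(-1, -1) = 0
  height(5) = 1 + max(-1, 0) = 1
  height(13) = 1 + max(1, -1) = 2
  height(17) = 1 + max(2, -1) = 3
  height(1) = 1 + max(-1, 3) = 4
  height(44) = 1 + max(-1, -1) = 0
  height(30) = 1 + max(-1, 0) = 1
  height(21) = 1 + max(-1, 1) = 2
  height(48) = 1 + max(2, -1) = 3
  height(20) = 1 + max(4, 3) = 5
Height = 5


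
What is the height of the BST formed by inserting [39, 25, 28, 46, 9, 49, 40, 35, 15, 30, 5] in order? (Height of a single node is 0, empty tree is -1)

Insertion order: [39, 25, 28, 46, 9, 49, 40, 35, 15, 30, 5]
Tree (level-order array): [39, 25, 46, 9, 28, 40, 49, 5, 15, None, 35, None, None, None, None, None, None, None, None, 30]
Compute height bottom-up (empty subtree = -1):
  height(5) = 1 + max(-1, -1) = 0
  height(15) = 1 + max(-1, -1) = 0
  height(9) = 1 + max(0, 0) = 1
  height(30) = 1 + max(-1, -1) = 0
  height(35) = 1 + max(0, -1) = 1
  height(28) = 1 + max(-1, 1) = 2
  height(25) = 1 + max(1, 2) = 3
  height(40) = 1 + max(-1, -1) = 0
  height(49) = 1 + max(-1, -1) = 0
  height(46) = 1 + max(0, 0) = 1
  height(39) = 1 + max(3, 1) = 4
Height = 4


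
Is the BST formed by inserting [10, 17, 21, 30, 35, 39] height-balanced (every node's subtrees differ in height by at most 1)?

Tree (level-order array): [10, None, 17, None, 21, None, 30, None, 35, None, 39]
Definition: a tree is height-balanced if, at every node, |h(left) - h(right)| <= 1 (empty subtree has height -1).
Bottom-up per-node check:
  node 39: h_left=-1, h_right=-1, diff=0 [OK], height=0
  node 35: h_left=-1, h_right=0, diff=1 [OK], height=1
  node 30: h_left=-1, h_right=1, diff=2 [FAIL (|-1-1|=2 > 1)], height=2
  node 21: h_left=-1, h_right=2, diff=3 [FAIL (|-1-2|=3 > 1)], height=3
  node 17: h_left=-1, h_right=3, diff=4 [FAIL (|-1-3|=4 > 1)], height=4
  node 10: h_left=-1, h_right=4, diff=5 [FAIL (|-1-4|=5 > 1)], height=5
Node 30 violates the condition: |-1 - 1| = 2 > 1.
Result: Not balanced


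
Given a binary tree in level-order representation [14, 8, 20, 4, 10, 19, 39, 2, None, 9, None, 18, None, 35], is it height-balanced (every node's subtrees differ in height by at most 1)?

Tree (level-order array): [14, 8, 20, 4, 10, 19, 39, 2, None, 9, None, 18, None, 35]
Definition: a tree is height-balanced if, at every node, |h(left) - h(right)| <= 1 (empty subtree has height -1).
Bottom-up per-node check:
  node 2: h_left=-1, h_right=-1, diff=0 [OK], height=0
  node 4: h_left=0, h_right=-1, diff=1 [OK], height=1
  node 9: h_left=-1, h_right=-1, diff=0 [OK], height=0
  node 10: h_left=0, h_right=-1, diff=1 [OK], height=1
  node 8: h_left=1, h_right=1, diff=0 [OK], height=2
  node 18: h_left=-1, h_right=-1, diff=0 [OK], height=0
  node 19: h_left=0, h_right=-1, diff=1 [OK], height=1
  node 35: h_left=-1, h_right=-1, diff=0 [OK], height=0
  node 39: h_left=0, h_right=-1, diff=1 [OK], height=1
  node 20: h_left=1, h_right=1, diff=0 [OK], height=2
  node 14: h_left=2, h_right=2, diff=0 [OK], height=3
All nodes satisfy the balance condition.
Result: Balanced


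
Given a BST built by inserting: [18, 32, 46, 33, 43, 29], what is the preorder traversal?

Tree insertion order: [18, 32, 46, 33, 43, 29]
Tree (level-order array): [18, None, 32, 29, 46, None, None, 33, None, None, 43]
Preorder traversal: [18, 32, 29, 46, 33, 43]


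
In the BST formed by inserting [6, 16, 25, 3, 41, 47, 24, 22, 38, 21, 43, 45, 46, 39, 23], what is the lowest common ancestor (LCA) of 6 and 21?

Tree insertion order: [6, 16, 25, 3, 41, 47, 24, 22, 38, 21, 43, 45, 46, 39, 23]
Tree (level-order array): [6, 3, 16, None, None, None, 25, 24, 41, 22, None, 38, 47, 21, 23, None, 39, 43, None, None, None, None, None, None, None, None, 45, None, 46]
In a BST, the LCA of p=6, q=21 is the first node v on the
root-to-leaf path with p <= v <= q (go left if both < v, right if both > v).
Walk from root:
  at 6: 6 <= 6 <= 21, this is the LCA
LCA = 6


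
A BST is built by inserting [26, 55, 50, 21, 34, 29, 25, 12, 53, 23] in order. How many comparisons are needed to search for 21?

Search path for 21: 26 -> 21
Found: True
Comparisons: 2


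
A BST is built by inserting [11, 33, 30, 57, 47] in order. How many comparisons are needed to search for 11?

Search path for 11: 11
Found: True
Comparisons: 1


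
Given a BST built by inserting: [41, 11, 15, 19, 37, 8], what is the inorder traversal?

Tree insertion order: [41, 11, 15, 19, 37, 8]
Tree (level-order array): [41, 11, None, 8, 15, None, None, None, 19, None, 37]
Inorder traversal: [8, 11, 15, 19, 37, 41]


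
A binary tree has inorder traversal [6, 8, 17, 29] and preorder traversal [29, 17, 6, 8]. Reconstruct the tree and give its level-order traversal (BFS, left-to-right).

Inorder:  [6, 8, 17, 29]
Preorder: [29, 17, 6, 8]
Algorithm: preorder visits root first, so consume preorder in order;
for each root, split the current inorder slice at that value into
left-subtree inorder and right-subtree inorder, then recurse.
Recursive splits:
  root=29; inorder splits into left=[6, 8, 17], right=[]
  root=17; inorder splits into left=[6, 8], right=[]
  root=6; inorder splits into left=[], right=[8]
  root=8; inorder splits into left=[], right=[]
Reconstructed level-order: [29, 17, 6, 8]


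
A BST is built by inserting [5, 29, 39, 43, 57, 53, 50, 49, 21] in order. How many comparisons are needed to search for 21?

Search path for 21: 5 -> 29 -> 21
Found: True
Comparisons: 3


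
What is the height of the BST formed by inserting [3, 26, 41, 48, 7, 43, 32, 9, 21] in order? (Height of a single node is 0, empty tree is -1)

Insertion order: [3, 26, 41, 48, 7, 43, 32, 9, 21]
Tree (level-order array): [3, None, 26, 7, 41, None, 9, 32, 48, None, 21, None, None, 43]
Compute height bottom-up (empty subtree = -1):
  height(21) = 1 + max(-1, -1) = 0
  height(9) = 1 + max(-1, 0) = 1
  height(7) = 1 + max(-1, 1) = 2
  height(32) = 1 + max(-1, -1) = 0
  height(43) = 1 + max(-1, -1) = 0
  height(48) = 1 + max(0, -1) = 1
  height(41) = 1 + max(0, 1) = 2
  height(26) = 1 + max(2, 2) = 3
  height(3) = 1 + max(-1, 3) = 4
Height = 4


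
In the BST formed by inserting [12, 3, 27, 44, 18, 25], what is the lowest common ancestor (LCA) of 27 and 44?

Tree insertion order: [12, 3, 27, 44, 18, 25]
Tree (level-order array): [12, 3, 27, None, None, 18, 44, None, 25]
In a BST, the LCA of p=27, q=44 is the first node v on the
root-to-leaf path with p <= v <= q (go left if both < v, right if both > v).
Walk from root:
  at 12: both 27 and 44 > 12, go right
  at 27: 27 <= 27 <= 44, this is the LCA
LCA = 27


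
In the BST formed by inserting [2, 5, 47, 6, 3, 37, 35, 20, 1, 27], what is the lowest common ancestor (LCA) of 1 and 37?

Tree insertion order: [2, 5, 47, 6, 3, 37, 35, 20, 1, 27]
Tree (level-order array): [2, 1, 5, None, None, 3, 47, None, None, 6, None, None, 37, 35, None, 20, None, None, 27]
In a BST, the LCA of p=1, q=37 is the first node v on the
root-to-leaf path with p <= v <= q (go left if both < v, right if both > v).
Walk from root:
  at 2: 1 <= 2 <= 37, this is the LCA
LCA = 2


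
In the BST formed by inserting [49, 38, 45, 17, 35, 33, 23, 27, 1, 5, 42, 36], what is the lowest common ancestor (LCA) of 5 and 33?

Tree insertion order: [49, 38, 45, 17, 35, 33, 23, 27, 1, 5, 42, 36]
Tree (level-order array): [49, 38, None, 17, 45, 1, 35, 42, None, None, 5, 33, 36, None, None, None, None, 23, None, None, None, None, 27]
In a BST, the LCA of p=5, q=33 is the first node v on the
root-to-leaf path with p <= v <= q (go left if both < v, right if both > v).
Walk from root:
  at 49: both 5 and 33 < 49, go left
  at 38: both 5 and 33 < 38, go left
  at 17: 5 <= 17 <= 33, this is the LCA
LCA = 17


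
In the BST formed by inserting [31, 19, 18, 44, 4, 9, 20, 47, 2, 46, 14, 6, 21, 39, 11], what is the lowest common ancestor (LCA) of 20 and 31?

Tree insertion order: [31, 19, 18, 44, 4, 9, 20, 47, 2, 46, 14, 6, 21, 39, 11]
Tree (level-order array): [31, 19, 44, 18, 20, 39, 47, 4, None, None, 21, None, None, 46, None, 2, 9, None, None, None, None, None, None, 6, 14, None, None, 11]
In a BST, the LCA of p=20, q=31 is the first node v on the
root-to-leaf path with p <= v <= q (go left if both < v, right if both > v).
Walk from root:
  at 31: 20 <= 31 <= 31, this is the LCA
LCA = 31


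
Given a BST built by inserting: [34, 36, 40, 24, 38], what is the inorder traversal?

Tree insertion order: [34, 36, 40, 24, 38]
Tree (level-order array): [34, 24, 36, None, None, None, 40, 38]
Inorder traversal: [24, 34, 36, 38, 40]


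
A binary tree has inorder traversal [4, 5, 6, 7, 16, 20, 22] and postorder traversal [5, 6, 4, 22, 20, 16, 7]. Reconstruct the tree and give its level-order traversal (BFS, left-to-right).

Inorder:   [4, 5, 6, 7, 16, 20, 22]
Postorder: [5, 6, 4, 22, 20, 16, 7]
Algorithm: postorder visits root last, so walk postorder right-to-left;
each value is the root of the current inorder slice — split it at that
value, recurse on the right subtree first, then the left.
Recursive splits:
  root=7; inorder splits into left=[4, 5, 6], right=[16, 20, 22]
  root=16; inorder splits into left=[], right=[20, 22]
  root=20; inorder splits into left=[], right=[22]
  root=22; inorder splits into left=[], right=[]
  root=4; inorder splits into left=[], right=[5, 6]
  root=6; inorder splits into left=[5], right=[]
  root=5; inorder splits into left=[], right=[]
Reconstructed level-order: [7, 4, 16, 6, 20, 5, 22]


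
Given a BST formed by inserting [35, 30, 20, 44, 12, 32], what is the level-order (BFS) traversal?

Tree insertion order: [35, 30, 20, 44, 12, 32]
Tree (level-order array): [35, 30, 44, 20, 32, None, None, 12]
BFS from the root, enqueuing left then right child of each popped node:
  queue [35] -> pop 35, enqueue [30, 44], visited so far: [35]
  queue [30, 44] -> pop 30, enqueue [20, 32], visited so far: [35, 30]
  queue [44, 20, 32] -> pop 44, enqueue [none], visited so far: [35, 30, 44]
  queue [20, 32] -> pop 20, enqueue [12], visited so far: [35, 30, 44, 20]
  queue [32, 12] -> pop 32, enqueue [none], visited so far: [35, 30, 44, 20, 32]
  queue [12] -> pop 12, enqueue [none], visited so far: [35, 30, 44, 20, 32, 12]
Result: [35, 30, 44, 20, 32, 12]


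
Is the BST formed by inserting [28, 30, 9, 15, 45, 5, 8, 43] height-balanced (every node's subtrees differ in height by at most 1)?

Tree (level-order array): [28, 9, 30, 5, 15, None, 45, None, 8, None, None, 43]
Definition: a tree is height-balanced if, at every node, |h(left) - h(right)| <= 1 (empty subtree has height -1).
Bottom-up per-node check:
  node 8: h_left=-1, h_right=-1, diff=0 [OK], height=0
  node 5: h_left=-1, h_right=0, diff=1 [OK], height=1
  node 15: h_left=-1, h_right=-1, diff=0 [OK], height=0
  node 9: h_left=1, h_right=0, diff=1 [OK], height=2
  node 43: h_left=-1, h_right=-1, diff=0 [OK], height=0
  node 45: h_left=0, h_right=-1, diff=1 [OK], height=1
  node 30: h_left=-1, h_right=1, diff=2 [FAIL (|-1-1|=2 > 1)], height=2
  node 28: h_left=2, h_right=2, diff=0 [OK], height=3
Node 30 violates the condition: |-1 - 1| = 2 > 1.
Result: Not balanced


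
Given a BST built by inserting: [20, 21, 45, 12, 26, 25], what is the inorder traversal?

Tree insertion order: [20, 21, 45, 12, 26, 25]
Tree (level-order array): [20, 12, 21, None, None, None, 45, 26, None, 25]
Inorder traversal: [12, 20, 21, 25, 26, 45]


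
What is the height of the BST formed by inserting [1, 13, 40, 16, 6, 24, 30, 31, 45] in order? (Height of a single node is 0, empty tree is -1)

Insertion order: [1, 13, 40, 16, 6, 24, 30, 31, 45]
Tree (level-order array): [1, None, 13, 6, 40, None, None, 16, 45, None, 24, None, None, None, 30, None, 31]
Compute height bottom-up (empty subtree = -1):
  height(6) = 1 + max(-1, -1) = 0
  height(31) = 1 + max(-1, -1) = 0
  height(30) = 1 + max(-1, 0) = 1
  height(24) = 1 + max(-1, 1) = 2
  height(16) = 1 + max(-1, 2) = 3
  height(45) = 1 + max(-1, -1) = 0
  height(40) = 1 + max(3, 0) = 4
  height(13) = 1 + max(0, 4) = 5
  height(1) = 1 + max(-1, 5) = 6
Height = 6


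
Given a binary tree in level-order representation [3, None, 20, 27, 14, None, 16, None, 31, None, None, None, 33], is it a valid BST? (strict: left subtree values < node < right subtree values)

Level-order array: [3, None, 20, 27, 14, None, 16, None, 31, None, None, None, 33]
Validate using subtree bounds (lo, hi): at each node, require lo < value < hi,
then recurse left with hi=value and right with lo=value.
Preorder trace (stopping at first violation):
  at node 3 with bounds (-inf, +inf): OK
  at node 20 with bounds (3, +inf): OK
  at node 27 with bounds (3, 20): VIOLATION
Node 27 violates its bound: not (3 < 27 < 20).
Result: Not a valid BST


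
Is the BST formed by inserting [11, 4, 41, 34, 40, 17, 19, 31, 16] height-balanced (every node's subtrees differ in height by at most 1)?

Tree (level-order array): [11, 4, 41, None, None, 34, None, 17, 40, 16, 19, None, None, None, None, None, 31]
Definition: a tree is height-balanced if, at every node, |h(left) - h(right)| <= 1 (empty subtree has height -1).
Bottom-up per-node check:
  node 4: h_left=-1, h_right=-1, diff=0 [OK], height=0
  node 16: h_left=-1, h_right=-1, diff=0 [OK], height=0
  node 31: h_left=-1, h_right=-1, diff=0 [OK], height=0
  node 19: h_left=-1, h_right=0, diff=1 [OK], height=1
  node 17: h_left=0, h_right=1, diff=1 [OK], height=2
  node 40: h_left=-1, h_right=-1, diff=0 [OK], height=0
  node 34: h_left=2, h_right=0, diff=2 [FAIL (|2-0|=2 > 1)], height=3
  node 41: h_left=3, h_right=-1, diff=4 [FAIL (|3--1|=4 > 1)], height=4
  node 11: h_left=0, h_right=4, diff=4 [FAIL (|0-4|=4 > 1)], height=5
Node 34 violates the condition: |2 - 0| = 2 > 1.
Result: Not balanced


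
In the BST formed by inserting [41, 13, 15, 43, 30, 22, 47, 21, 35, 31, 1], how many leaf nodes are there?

Tree built from: [41, 13, 15, 43, 30, 22, 47, 21, 35, 31, 1]
Tree (level-order array): [41, 13, 43, 1, 15, None, 47, None, None, None, 30, None, None, 22, 35, 21, None, 31]
Rule: A leaf has 0 children.
Per-node child counts:
  node 41: 2 child(ren)
  node 13: 2 child(ren)
  node 1: 0 child(ren)
  node 15: 1 child(ren)
  node 30: 2 child(ren)
  node 22: 1 child(ren)
  node 21: 0 child(ren)
  node 35: 1 child(ren)
  node 31: 0 child(ren)
  node 43: 1 child(ren)
  node 47: 0 child(ren)
Matching nodes: [1, 21, 31, 47]
Count of leaf nodes: 4


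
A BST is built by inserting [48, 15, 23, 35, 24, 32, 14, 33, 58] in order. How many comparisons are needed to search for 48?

Search path for 48: 48
Found: True
Comparisons: 1


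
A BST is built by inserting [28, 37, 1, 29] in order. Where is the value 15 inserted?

Starting tree (level order): [28, 1, 37, None, None, 29]
Insertion path: 28 -> 1
Result: insert 15 as right child of 1
Final tree (level order): [28, 1, 37, None, 15, 29]


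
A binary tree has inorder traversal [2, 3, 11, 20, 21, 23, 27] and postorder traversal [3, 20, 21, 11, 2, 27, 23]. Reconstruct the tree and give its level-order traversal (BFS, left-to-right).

Inorder:   [2, 3, 11, 20, 21, 23, 27]
Postorder: [3, 20, 21, 11, 2, 27, 23]
Algorithm: postorder visits root last, so walk postorder right-to-left;
each value is the root of the current inorder slice — split it at that
value, recurse on the right subtree first, then the left.
Recursive splits:
  root=23; inorder splits into left=[2, 3, 11, 20, 21], right=[27]
  root=27; inorder splits into left=[], right=[]
  root=2; inorder splits into left=[], right=[3, 11, 20, 21]
  root=11; inorder splits into left=[3], right=[20, 21]
  root=21; inorder splits into left=[20], right=[]
  root=20; inorder splits into left=[], right=[]
  root=3; inorder splits into left=[], right=[]
Reconstructed level-order: [23, 2, 27, 11, 3, 21, 20]


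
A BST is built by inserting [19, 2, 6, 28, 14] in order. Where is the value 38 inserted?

Starting tree (level order): [19, 2, 28, None, 6, None, None, None, 14]
Insertion path: 19 -> 28
Result: insert 38 as right child of 28
Final tree (level order): [19, 2, 28, None, 6, None, 38, None, 14]


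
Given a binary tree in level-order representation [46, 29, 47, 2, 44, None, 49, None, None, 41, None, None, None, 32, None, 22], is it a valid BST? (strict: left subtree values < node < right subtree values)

Level-order array: [46, 29, 47, 2, 44, None, 49, None, None, 41, None, None, None, 32, None, 22]
Validate using subtree bounds (lo, hi): at each node, require lo < value < hi,
then recurse left with hi=value and right with lo=value.
Preorder trace (stopping at first violation):
  at node 46 with bounds (-inf, +inf): OK
  at node 29 with bounds (-inf, 46): OK
  at node 2 with bounds (-inf, 29): OK
  at node 44 with bounds (29, 46): OK
  at node 41 with bounds (29, 44): OK
  at node 32 with bounds (29, 41): OK
  at node 22 with bounds (29, 32): VIOLATION
Node 22 violates its bound: not (29 < 22 < 32).
Result: Not a valid BST


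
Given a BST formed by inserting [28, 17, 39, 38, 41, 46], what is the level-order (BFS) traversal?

Tree insertion order: [28, 17, 39, 38, 41, 46]
Tree (level-order array): [28, 17, 39, None, None, 38, 41, None, None, None, 46]
BFS from the root, enqueuing left then right child of each popped node:
  queue [28] -> pop 28, enqueue [17, 39], visited so far: [28]
  queue [17, 39] -> pop 17, enqueue [none], visited so far: [28, 17]
  queue [39] -> pop 39, enqueue [38, 41], visited so far: [28, 17, 39]
  queue [38, 41] -> pop 38, enqueue [none], visited so far: [28, 17, 39, 38]
  queue [41] -> pop 41, enqueue [46], visited so far: [28, 17, 39, 38, 41]
  queue [46] -> pop 46, enqueue [none], visited so far: [28, 17, 39, 38, 41, 46]
Result: [28, 17, 39, 38, 41, 46]


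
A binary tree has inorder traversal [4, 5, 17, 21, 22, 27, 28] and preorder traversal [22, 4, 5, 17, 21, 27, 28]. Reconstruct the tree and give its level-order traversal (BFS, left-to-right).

Inorder:  [4, 5, 17, 21, 22, 27, 28]
Preorder: [22, 4, 5, 17, 21, 27, 28]
Algorithm: preorder visits root first, so consume preorder in order;
for each root, split the current inorder slice at that value into
left-subtree inorder and right-subtree inorder, then recurse.
Recursive splits:
  root=22; inorder splits into left=[4, 5, 17, 21], right=[27, 28]
  root=4; inorder splits into left=[], right=[5, 17, 21]
  root=5; inorder splits into left=[], right=[17, 21]
  root=17; inorder splits into left=[], right=[21]
  root=21; inorder splits into left=[], right=[]
  root=27; inorder splits into left=[], right=[28]
  root=28; inorder splits into left=[], right=[]
Reconstructed level-order: [22, 4, 27, 5, 28, 17, 21]


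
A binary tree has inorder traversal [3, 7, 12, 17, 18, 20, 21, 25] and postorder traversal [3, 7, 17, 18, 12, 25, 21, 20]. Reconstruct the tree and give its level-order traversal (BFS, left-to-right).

Inorder:   [3, 7, 12, 17, 18, 20, 21, 25]
Postorder: [3, 7, 17, 18, 12, 25, 21, 20]
Algorithm: postorder visits root last, so walk postorder right-to-left;
each value is the root of the current inorder slice — split it at that
value, recurse on the right subtree first, then the left.
Recursive splits:
  root=20; inorder splits into left=[3, 7, 12, 17, 18], right=[21, 25]
  root=21; inorder splits into left=[], right=[25]
  root=25; inorder splits into left=[], right=[]
  root=12; inorder splits into left=[3, 7], right=[17, 18]
  root=18; inorder splits into left=[17], right=[]
  root=17; inorder splits into left=[], right=[]
  root=7; inorder splits into left=[3], right=[]
  root=3; inorder splits into left=[], right=[]
Reconstructed level-order: [20, 12, 21, 7, 18, 25, 3, 17]


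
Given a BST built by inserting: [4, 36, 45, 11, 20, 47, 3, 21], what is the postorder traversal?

Tree insertion order: [4, 36, 45, 11, 20, 47, 3, 21]
Tree (level-order array): [4, 3, 36, None, None, 11, 45, None, 20, None, 47, None, 21]
Postorder traversal: [3, 21, 20, 11, 47, 45, 36, 4]


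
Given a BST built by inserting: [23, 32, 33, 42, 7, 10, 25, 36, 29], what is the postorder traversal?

Tree insertion order: [23, 32, 33, 42, 7, 10, 25, 36, 29]
Tree (level-order array): [23, 7, 32, None, 10, 25, 33, None, None, None, 29, None, 42, None, None, 36]
Postorder traversal: [10, 7, 29, 25, 36, 42, 33, 32, 23]


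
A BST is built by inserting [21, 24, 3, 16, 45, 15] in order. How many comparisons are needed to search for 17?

Search path for 17: 21 -> 3 -> 16
Found: False
Comparisons: 3
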